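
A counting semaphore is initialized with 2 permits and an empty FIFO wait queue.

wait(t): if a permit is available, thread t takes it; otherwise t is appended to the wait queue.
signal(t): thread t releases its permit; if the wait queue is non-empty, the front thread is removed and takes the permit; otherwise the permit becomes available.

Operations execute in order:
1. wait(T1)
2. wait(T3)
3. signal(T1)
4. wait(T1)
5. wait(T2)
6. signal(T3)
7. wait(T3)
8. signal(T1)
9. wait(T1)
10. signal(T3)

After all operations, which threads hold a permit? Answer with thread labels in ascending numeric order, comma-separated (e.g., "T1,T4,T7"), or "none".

Step 1: wait(T1) -> count=1 queue=[] holders={T1}
Step 2: wait(T3) -> count=0 queue=[] holders={T1,T3}
Step 3: signal(T1) -> count=1 queue=[] holders={T3}
Step 4: wait(T1) -> count=0 queue=[] holders={T1,T3}
Step 5: wait(T2) -> count=0 queue=[T2] holders={T1,T3}
Step 6: signal(T3) -> count=0 queue=[] holders={T1,T2}
Step 7: wait(T3) -> count=0 queue=[T3] holders={T1,T2}
Step 8: signal(T1) -> count=0 queue=[] holders={T2,T3}
Step 9: wait(T1) -> count=0 queue=[T1] holders={T2,T3}
Step 10: signal(T3) -> count=0 queue=[] holders={T1,T2}
Final holders: T1,T2

Answer: T1,T2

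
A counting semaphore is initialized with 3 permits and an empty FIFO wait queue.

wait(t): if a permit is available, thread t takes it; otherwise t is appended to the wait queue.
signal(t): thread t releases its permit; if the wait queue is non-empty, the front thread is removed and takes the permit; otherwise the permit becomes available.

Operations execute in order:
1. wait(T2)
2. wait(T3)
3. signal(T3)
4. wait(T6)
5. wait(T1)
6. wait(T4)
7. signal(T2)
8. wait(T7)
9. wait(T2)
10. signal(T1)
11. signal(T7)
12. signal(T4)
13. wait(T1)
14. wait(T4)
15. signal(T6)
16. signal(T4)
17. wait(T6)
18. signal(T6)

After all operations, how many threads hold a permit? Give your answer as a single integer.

Step 1: wait(T2) -> count=2 queue=[] holders={T2}
Step 2: wait(T3) -> count=1 queue=[] holders={T2,T3}
Step 3: signal(T3) -> count=2 queue=[] holders={T2}
Step 4: wait(T6) -> count=1 queue=[] holders={T2,T6}
Step 5: wait(T1) -> count=0 queue=[] holders={T1,T2,T6}
Step 6: wait(T4) -> count=0 queue=[T4] holders={T1,T2,T6}
Step 7: signal(T2) -> count=0 queue=[] holders={T1,T4,T6}
Step 8: wait(T7) -> count=0 queue=[T7] holders={T1,T4,T6}
Step 9: wait(T2) -> count=0 queue=[T7,T2] holders={T1,T4,T6}
Step 10: signal(T1) -> count=0 queue=[T2] holders={T4,T6,T7}
Step 11: signal(T7) -> count=0 queue=[] holders={T2,T4,T6}
Step 12: signal(T4) -> count=1 queue=[] holders={T2,T6}
Step 13: wait(T1) -> count=0 queue=[] holders={T1,T2,T6}
Step 14: wait(T4) -> count=0 queue=[T4] holders={T1,T2,T6}
Step 15: signal(T6) -> count=0 queue=[] holders={T1,T2,T4}
Step 16: signal(T4) -> count=1 queue=[] holders={T1,T2}
Step 17: wait(T6) -> count=0 queue=[] holders={T1,T2,T6}
Step 18: signal(T6) -> count=1 queue=[] holders={T1,T2}
Final holders: {T1,T2} -> 2 thread(s)

Answer: 2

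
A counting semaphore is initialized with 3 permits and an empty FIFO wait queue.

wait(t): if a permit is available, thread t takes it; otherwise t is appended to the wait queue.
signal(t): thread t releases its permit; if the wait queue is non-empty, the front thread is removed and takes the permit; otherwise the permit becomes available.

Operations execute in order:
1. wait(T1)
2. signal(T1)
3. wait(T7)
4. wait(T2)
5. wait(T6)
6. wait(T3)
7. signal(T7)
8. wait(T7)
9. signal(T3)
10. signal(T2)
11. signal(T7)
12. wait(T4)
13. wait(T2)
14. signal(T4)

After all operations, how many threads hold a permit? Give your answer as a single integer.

Answer: 2

Derivation:
Step 1: wait(T1) -> count=2 queue=[] holders={T1}
Step 2: signal(T1) -> count=3 queue=[] holders={none}
Step 3: wait(T7) -> count=2 queue=[] holders={T7}
Step 4: wait(T2) -> count=1 queue=[] holders={T2,T7}
Step 5: wait(T6) -> count=0 queue=[] holders={T2,T6,T7}
Step 6: wait(T3) -> count=0 queue=[T3] holders={T2,T6,T7}
Step 7: signal(T7) -> count=0 queue=[] holders={T2,T3,T6}
Step 8: wait(T7) -> count=0 queue=[T7] holders={T2,T3,T6}
Step 9: signal(T3) -> count=0 queue=[] holders={T2,T6,T7}
Step 10: signal(T2) -> count=1 queue=[] holders={T6,T7}
Step 11: signal(T7) -> count=2 queue=[] holders={T6}
Step 12: wait(T4) -> count=1 queue=[] holders={T4,T6}
Step 13: wait(T2) -> count=0 queue=[] holders={T2,T4,T6}
Step 14: signal(T4) -> count=1 queue=[] holders={T2,T6}
Final holders: {T2,T6} -> 2 thread(s)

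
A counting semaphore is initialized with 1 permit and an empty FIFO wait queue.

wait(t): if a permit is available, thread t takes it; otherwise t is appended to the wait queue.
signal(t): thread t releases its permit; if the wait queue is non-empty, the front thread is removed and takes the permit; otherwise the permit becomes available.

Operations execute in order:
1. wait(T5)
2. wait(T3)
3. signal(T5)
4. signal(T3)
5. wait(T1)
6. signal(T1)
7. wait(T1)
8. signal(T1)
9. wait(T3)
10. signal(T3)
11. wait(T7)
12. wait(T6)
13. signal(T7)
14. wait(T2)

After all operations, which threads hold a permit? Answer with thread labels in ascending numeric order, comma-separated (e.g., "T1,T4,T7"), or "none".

Step 1: wait(T5) -> count=0 queue=[] holders={T5}
Step 2: wait(T3) -> count=0 queue=[T3] holders={T5}
Step 3: signal(T5) -> count=0 queue=[] holders={T3}
Step 4: signal(T3) -> count=1 queue=[] holders={none}
Step 5: wait(T1) -> count=0 queue=[] holders={T1}
Step 6: signal(T1) -> count=1 queue=[] holders={none}
Step 7: wait(T1) -> count=0 queue=[] holders={T1}
Step 8: signal(T1) -> count=1 queue=[] holders={none}
Step 9: wait(T3) -> count=0 queue=[] holders={T3}
Step 10: signal(T3) -> count=1 queue=[] holders={none}
Step 11: wait(T7) -> count=0 queue=[] holders={T7}
Step 12: wait(T6) -> count=0 queue=[T6] holders={T7}
Step 13: signal(T7) -> count=0 queue=[] holders={T6}
Step 14: wait(T2) -> count=0 queue=[T2] holders={T6}
Final holders: T6

Answer: T6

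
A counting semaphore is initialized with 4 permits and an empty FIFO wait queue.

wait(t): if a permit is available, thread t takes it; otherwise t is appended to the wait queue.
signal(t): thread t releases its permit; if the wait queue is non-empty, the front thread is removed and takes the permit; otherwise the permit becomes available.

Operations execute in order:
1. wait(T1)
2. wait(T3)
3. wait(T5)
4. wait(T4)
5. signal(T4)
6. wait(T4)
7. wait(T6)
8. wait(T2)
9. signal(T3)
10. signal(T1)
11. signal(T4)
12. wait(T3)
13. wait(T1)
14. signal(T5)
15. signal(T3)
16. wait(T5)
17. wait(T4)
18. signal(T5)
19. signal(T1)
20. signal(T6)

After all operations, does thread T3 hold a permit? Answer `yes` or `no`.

Answer: no

Derivation:
Step 1: wait(T1) -> count=3 queue=[] holders={T1}
Step 2: wait(T3) -> count=2 queue=[] holders={T1,T3}
Step 3: wait(T5) -> count=1 queue=[] holders={T1,T3,T5}
Step 4: wait(T4) -> count=0 queue=[] holders={T1,T3,T4,T5}
Step 5: signal(T4) -> count=1 queue=[] holders={T1,T3,T5}
Step 6: wait(T4) -> count=0 queue=[] holders={T1,T3,T4,T5}
Step 7: wait(T6) -> count=0 queue=[T6] holders={T1,T3,T4,T5}
Step 8: wait(T2) -> count=0 queue=[T6,T2] holders={T1,T3,T4,T5}
Step 9: signal(T3) -> count=0 queue=[T2] holders={T1,T4,T5,T6}
Step 10: signal(T1) -> count=0 queue=[] holders={T2,T4,T5,T6}
Step 11: signal(T4) -> count=1 queue=[] holders={T2,T5,T6}
Step 12: wait(T3) -> count=0 queue=[] holders={T2,T3,T5,T6}
Step 13: wait(T1) -> count=0 queue=[T1] holders={T2,T3,T5,T6}
Step 14: signal(T5) -> count=0 queue=[] holders={T1,T2,T3,T6}
Step 15: signal(T3) -> count=1 queue=[] holders={T1,T2,T6}
Step 16: wait(T5) -> count=0 queue=[] holders={T1,T2,T5,T6}
Step 17: wait(T4) -> count=0 queue=[T4] holders={T1,T2,T5,T6}
Step 18: signal(T5) -> count=0 queue=[] holders={T1,T2,T4,T6}
Step 19: signal(T1) -> count=1 queue=[] holders={T2,T4,T6}
Step 20: signal(T6) -> count=2 queue=[] holders={T2,T4}
Final holders: {T2,T4} -> T3 not in holders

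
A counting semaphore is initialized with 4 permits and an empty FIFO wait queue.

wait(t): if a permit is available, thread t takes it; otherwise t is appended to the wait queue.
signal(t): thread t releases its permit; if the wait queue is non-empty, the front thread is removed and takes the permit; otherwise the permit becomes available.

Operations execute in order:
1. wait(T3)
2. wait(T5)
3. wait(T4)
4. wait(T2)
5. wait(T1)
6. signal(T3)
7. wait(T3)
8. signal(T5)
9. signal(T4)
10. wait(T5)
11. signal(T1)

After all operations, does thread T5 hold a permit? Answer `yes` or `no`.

Answer: yes

Derivation:
Step 1: wait(T3) -> count=3 queue=[] holders={T3}
Step 2: wait(T5) -> count=2 queue=[] holders={T3,T5}
Step 3: wait(T4) -> count=1 queue=[] holders={T3,T4,T5}
Step 4: wait(T2) -> count=0 queue=[] holders={T2,T3,T4,T5}
Step 5: wait(T1) -> count=0 queue=[T1] holders={T2,T3,T4,T5}
Step 6: signal(T3) -> count=0 queue=[] holders={T1,T2,T4,T5}
Step 7: wait(T3) -> count=0 queue=[T3] holders={T1,T2,T4,T5}
Step 8: signal(T5) -> count=0 queue=[] holders={T1,T2,T3,T4}
Step 9: signal(T4) -> count=1 queue=[] holders={T1,T2,T3}
Step 10: wait(T5) -> count=0 queue=[] holders={T1,T2,T3,T5}
Step 11: signal(T1) -> count=1 queue=[] holders={T2,T3,T5}
Final holders: {T2,T3,T5} -> T5 in holders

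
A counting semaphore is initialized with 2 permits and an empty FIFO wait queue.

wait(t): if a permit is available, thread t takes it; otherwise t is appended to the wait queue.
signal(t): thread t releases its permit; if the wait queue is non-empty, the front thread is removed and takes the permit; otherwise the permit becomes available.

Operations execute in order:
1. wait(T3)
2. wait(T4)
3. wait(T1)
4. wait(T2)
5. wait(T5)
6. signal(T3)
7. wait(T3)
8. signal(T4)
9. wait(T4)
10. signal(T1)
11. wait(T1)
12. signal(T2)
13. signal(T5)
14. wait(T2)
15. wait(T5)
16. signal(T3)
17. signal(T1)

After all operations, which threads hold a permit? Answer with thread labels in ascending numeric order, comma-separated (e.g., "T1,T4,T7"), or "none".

Answer: T2,T4

Derivation:
Step 1: wait(T3) -> count=1 queue=[] holders={T3}
Step 2: wait(T4) -> count=0 queue=[] holders={T3,T4}
Step 3: wait(T1) -> count=0 queue=[T1] holders={T3,T4}
Step 4: wait(T2) -> count=0 queue=[T1,T2] holders={T3,T4}
Step 5: wait(T5) -> count=0 queue=[T1,T2,T5] holders={T3,T4}
Step 6: signal(T3) -> count=0 queue=[T2,T5] holders={T1,T4}
Step 7: wait(T3) -> count=0 queue=[T2,T5,T3] holders={T1,T4}
Step 8: signal(T4) -> count=0 queue=[T5,T3] holders={T1,T2}
Step 9: wait(T4) -> count=0 queue=[T5,T3,T4] holders={T1,T2}
Step 10: signal(T1) -> count=0 queue=[T3,T4] holders={T2,T5}
Step 11: wait(T1) -> count=0 queue=[T3,T4,T1] holders={T2,T5}
Step 12: signal(T2) -> count=0 queue=[T4,T1] holders={T3,T5}
Step 13: signal(T5) -> count=0 queue=[T1] holders={T3,T4}
Step 14: wait(T2) -> count=0 queue=[T1,T2] holders={T3,T4}
Step 15: wait(T5) -> count=0 queue=[T1,T2,T5] holders={T3,T4}
Step 16: signal(T3) -> count=0 queue=[T2,T5] holders={T1,T4}
Step 17: signal(T1) -> count=0 queue=[T5] holders={T2,T4}
Final holders: T2,T4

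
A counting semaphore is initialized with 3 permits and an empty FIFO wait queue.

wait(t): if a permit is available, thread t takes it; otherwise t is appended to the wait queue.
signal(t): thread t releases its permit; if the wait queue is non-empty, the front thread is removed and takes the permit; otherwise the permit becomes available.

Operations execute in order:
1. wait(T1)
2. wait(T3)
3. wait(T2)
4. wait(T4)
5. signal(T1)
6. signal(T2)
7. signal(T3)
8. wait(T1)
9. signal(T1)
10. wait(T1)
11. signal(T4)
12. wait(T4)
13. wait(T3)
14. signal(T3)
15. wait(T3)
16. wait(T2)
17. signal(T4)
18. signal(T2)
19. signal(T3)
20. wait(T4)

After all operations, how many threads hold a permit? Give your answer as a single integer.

Step 1: wait(T1) -> count=2 queue=[] holders={T1}
Step 2: wait(T3) -> count=1 queue=[] holders={T1,T3}
Step 3: wait(T2) -> count=0 queue=[] holders={T1,T2,T3}
Step 4: wait(T4) -> count=0 queue=[T4] holders={T1,T2,T3}
Step 5: signal(T1) -> count=0 queue=[] holders={T2,T3,T4}
Step 6: signal(T2) -> count=1 queue=[] holders={T3,T4}
Step 7: signal(T3) -> count=2 queue=[] holders={T4}
Step 8: wait(T1) -> count=1 queue=[] holders={T1,T4}
Step 9: signal(T1) -> count=2 queue=[] holders={T4}
Step 10: wait(T1) -> count=1 queue=[] holders={T1,T4}
Step 11: signal(T4) -> count=2 queue=[] holders={T1}
Step 12: wait(T4) -> count=1 queue=[] holders={T1,T4}
Step 13: wait(T3) -> count=0 queue=[] holders={T1,T3,T4}
Step 14: signal(T3) -> count=1 queue=[] holders={T1,T4}
Step 15: wait(T3) -> count=0 queue=[] holders={T1,T3,T4}
Step 16: wait(T2) -> count=0 queue=[T2] holders={T1,T3,T4}
Step 17: signal(T4) -> count=0 queue=[] holders={T1,T2,T3}
Step 18: signal(T2) -> count=1 queue=[] holders={T1,T3}
Step 19: signal(T3) -> count=2 queue=[] holders={T1}
Step 20: wait(T4) -> count=1 queue=[] holders={T1,T4}
Final holders: {T1,T4} -> 2 thread(s)

Answer: 2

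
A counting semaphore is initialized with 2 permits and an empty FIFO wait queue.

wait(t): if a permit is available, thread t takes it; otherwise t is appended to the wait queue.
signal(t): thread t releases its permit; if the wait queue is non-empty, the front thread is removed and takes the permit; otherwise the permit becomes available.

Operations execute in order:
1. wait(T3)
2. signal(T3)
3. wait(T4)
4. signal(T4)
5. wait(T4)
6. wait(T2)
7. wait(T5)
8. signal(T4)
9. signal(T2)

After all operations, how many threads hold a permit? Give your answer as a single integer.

Answer: 1

Derivation:
Step 1: wait(T3) -> count=1 queue=[] holders={T3}
Step 2: signal(T3) -> count=2 queue=[] holders={none}
Step 3: wait(T4) -> count=1 queue=[] holders={T4}
Step 4: signal(T4) -> count=2 queue=[] holders={none}
Step 5: wait(T4) -> count=1 queue=[] holders={T4}
Step 6: wait(T2) -> count=0 queue=[] holders={T2,T4}
Step 7: wait(T5) -> count=0 queue=[T5] holders={T2,T4}
Step 8: signal(T4) -> count=0 queue=[] holders={T2,T5}
Step 9: signal(T2) -> count=1 queue=[] holders={T5}
Final holders: {T5} -> 1 thread(s)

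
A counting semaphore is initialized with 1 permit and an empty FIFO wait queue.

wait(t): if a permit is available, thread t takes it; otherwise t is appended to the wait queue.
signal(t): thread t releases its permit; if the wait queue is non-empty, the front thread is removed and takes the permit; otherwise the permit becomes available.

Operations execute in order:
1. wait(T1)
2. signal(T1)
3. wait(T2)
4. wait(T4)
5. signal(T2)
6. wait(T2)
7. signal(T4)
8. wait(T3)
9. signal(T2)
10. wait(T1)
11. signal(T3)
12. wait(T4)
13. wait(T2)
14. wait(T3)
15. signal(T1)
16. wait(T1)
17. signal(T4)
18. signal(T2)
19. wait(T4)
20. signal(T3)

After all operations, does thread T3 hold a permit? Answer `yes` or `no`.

Answer: no

Derivation:
Step 1: wait(T1) -> count=0 queue=[] holders={T1}
Step 2: signal(T1) -> count=1 queue=[] holders={none}
Step 3: wait(T2) -> count=0 queue=[] holders={T2}
Step 4: wait(T4) -> count=0 queue=[T4] holders={T2}
Step 5: signal(T2) -> count=0 queue=[] holders={T4}
Step 6: wait(T2) -> count=0 queue=[T2] holders={T4}
Step 7: signal(T4) -> count=0 queue=[] holders={T2}
Step 8: wait(T3) -> count=0 queue=[T3] holders={T2}
Step 9: signal(T2) -> count=0 queue=[] holders={T3}
Step 10: wait(T1) -> count=0 queue=[T1] holders={T3}
Step 11: signal(T3) -> count=0 queue=[] holders={T1}
Step 12: wait(T4) -> count=0 queue=[T4] holders={T1}
Step 13: wait(T2) -> count=0 queue=[T4,T2] holders={T1}
Step 14: wait(T3) -> count=0 queue=[T4,T2,T3] holders={T1}
Step 15: signal(T1) -> count=0 queue=[T2,T3] holders={T4}
Step 16: wait(T1) -> count=0 queue=[T2,T3,T1] holders={T4}
Step 17: signal(T4) -> count=0 queue=[T3,T1] holders={T2}
Step 18: signal(T2) -> count=0 queue=[T1] holders={T3}
Step 19: wait(T4) -> count=0 queue=[T1,T4] holders={T3}
Step 20: signal(T3) -> count=0 queue=[T4] holders={T1}
Final holders: {T1} -> T3 not in holders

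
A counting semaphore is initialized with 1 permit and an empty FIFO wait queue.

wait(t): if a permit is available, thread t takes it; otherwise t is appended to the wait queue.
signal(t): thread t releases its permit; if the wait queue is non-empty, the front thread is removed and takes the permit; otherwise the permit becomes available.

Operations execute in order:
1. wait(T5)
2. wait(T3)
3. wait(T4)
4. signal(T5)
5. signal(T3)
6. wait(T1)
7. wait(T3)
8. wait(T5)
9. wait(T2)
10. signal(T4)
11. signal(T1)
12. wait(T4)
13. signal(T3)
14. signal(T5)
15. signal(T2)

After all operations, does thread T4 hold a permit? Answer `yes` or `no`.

Answer: yes

Derivation:
Step 1: wait(T5) -> count=0 queue=[] holders={T5}
Step 2: wait(T3) -> count=0 queue=[T3] holders={T5}
Step 3: wait(T4) -> count=0 queue=[T3,T4] holders={T5}
Step 4: signal(T5) -> count=0 queue=[T4] holders={T3}
Step 5: signal(T3) -> count=0 queue=[] holders={T4}
Step 6: wait(T1) -> count=0 queue=[T1] holders={T4}
Step 7: wait(T3) -> count=0 queue=[T1,T3] holders={T4}
Step 8: wait(T5) -> count=0 queue=[T1,T3,T5] holders={T4}
Step 9: wait(T2) -> count=0 queue=[T1,T3,T5,T2] holders={T4}
Step 10: signal(T4) -> count=0 queue=[T3,T5,T2] holders={T1}
Step 11: signal(T1) -> count=0 queue=[T5,T2] holders={T3}
Step 12: wait(T4) -> count=0 queue=[T5,T2,T4] holders={T3}
Step 13: signal(T3) -> count=0 queue=[T2,T4] holders={T5}
Step 14: signal(T5) -> count=0 queue=[T4] holders={T2}
Step 15: signal(T2) -> count=0 queue=[] holders={T4}
Final holders: {T4} -> T4 in holders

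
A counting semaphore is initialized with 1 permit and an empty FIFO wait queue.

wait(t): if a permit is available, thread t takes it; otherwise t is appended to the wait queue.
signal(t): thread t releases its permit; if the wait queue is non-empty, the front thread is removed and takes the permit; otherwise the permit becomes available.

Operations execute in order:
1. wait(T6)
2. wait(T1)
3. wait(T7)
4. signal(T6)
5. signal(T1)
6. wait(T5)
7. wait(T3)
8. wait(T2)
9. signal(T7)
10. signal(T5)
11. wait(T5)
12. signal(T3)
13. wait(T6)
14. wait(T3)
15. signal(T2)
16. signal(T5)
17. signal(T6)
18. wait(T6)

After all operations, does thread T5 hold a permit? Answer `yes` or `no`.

Step 1: wait(T6) -> count=0 queue=[] holders={T6}
Step 2: wait(T1) -> count=0 queue=[T1] holders={T6}
Step 3: wait(T7) -> count=0 queue=[T1,T7] holders={T6}
Step 4: signal(T6) -> count=0 queue=[T7] holders={T1}
Step 5: signal(T1) -> count=0 queue=[] holders={T7}
Step 6: wait(T5) -> count=0 queue=[T5] holders={T7}
Step 7: wait(T3) -> count=0 queue=[T5,T3] holders={T7}
Step 8: wait(T2) -> count=0 queue=[T5,T3,T2] holders={T7}
Step 9: signal(T7) -> count=0 queue=[T3,T2] holders={T5}
Step 10: signal(T5) -> count=0 queue=[T2] holders={T3}
Step 11: wait(T5) -> count=0 queue=[T2,T5] holders={T3}
Step 12: signal(T3) -> count=0 queue=[T5] holders={T2}
Step 13: wait(T6) -> count=0 queue=[T5,T6] holders={T2}
Step 14: wait(T3) -> count=0 queue=[T5,T6,T3] holders={T2}
Step 15: signal(T2) -> count=0 queue=[T6,T3] holders={T5}
Step 16: signal(T5) -> count=0 queue=[T3] holders={T6}
Step 17: signal(T6) -> count=0 queue=[] holders={T3}
Step 18: wait(T6) -> count=0 queue=[T6] holders={T3}
Final holders: {T3} -> T5 not in holders

Answer: no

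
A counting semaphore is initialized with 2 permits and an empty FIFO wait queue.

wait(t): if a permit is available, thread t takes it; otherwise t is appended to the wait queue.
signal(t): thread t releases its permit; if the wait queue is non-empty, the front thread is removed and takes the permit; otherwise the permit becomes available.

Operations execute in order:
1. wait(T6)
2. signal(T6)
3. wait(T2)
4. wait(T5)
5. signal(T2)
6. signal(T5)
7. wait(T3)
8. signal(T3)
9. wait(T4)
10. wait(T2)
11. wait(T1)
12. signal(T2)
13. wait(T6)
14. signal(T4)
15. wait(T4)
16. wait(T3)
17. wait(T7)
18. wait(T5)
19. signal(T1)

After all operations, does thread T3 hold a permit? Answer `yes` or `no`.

Answer: no

Derivation:
Step 1: wait(T6) -> count=1 queue=[] holders={T6}
Step 2: signal(T6) -> count=2 queue=[] holders={none}
Step 3: wait(T2) -> count=1 queue=[] holders={T2}
Step 4: wait(T5) -> count=0 queue=[] holders={T2,T5}
Step 5: signal(T2) -> count=1 queue=[] holders={T5}
Step 6: signal(T5) -> count=2 queue=[] holders={none}
Step 7: wait(T3) -> count=1 queue=[] holders={T3}
Step 8: signal(T3) -> count=2 queue=[] holders={none}
Step 9: wait(T4) -> count=1 queue=[] holders={T4}
Step 10: wait(T2) -> count=0 queue=[] holders={T2,T4}
Step 11: wait(T1) -> count=0 queue=[T1] holders={T2,T4}
Step 12: signal(T2) -> count=0 queue=[] holders={T1,T4}
Step 13: wait(T6) -> count=0 queue=[T6] holders={T1,T4}
Step 14: signal(T4) -> count=0 queue=[] holders={T1,T6}
Step 15: wait(T4) -> count=0 queue=[T4] holders={T1,T6}
Step 16: wait(T3) -> count=0 queue=[T4,T3] holders={T1,T6}
Step 17: wait(T7) -> count=0 queue=[T4,T3,T7] holders={T1,T6}
Step 18: wait(T5) -> count=0 queue=[T4,T3,T7,T5] holders={T1,T6}
Step 19: signal(T1) -> count=0 queue=[T3,T7,T5] holders={T4,T6}
Final holders: {T4,T6} -> T3 not in holders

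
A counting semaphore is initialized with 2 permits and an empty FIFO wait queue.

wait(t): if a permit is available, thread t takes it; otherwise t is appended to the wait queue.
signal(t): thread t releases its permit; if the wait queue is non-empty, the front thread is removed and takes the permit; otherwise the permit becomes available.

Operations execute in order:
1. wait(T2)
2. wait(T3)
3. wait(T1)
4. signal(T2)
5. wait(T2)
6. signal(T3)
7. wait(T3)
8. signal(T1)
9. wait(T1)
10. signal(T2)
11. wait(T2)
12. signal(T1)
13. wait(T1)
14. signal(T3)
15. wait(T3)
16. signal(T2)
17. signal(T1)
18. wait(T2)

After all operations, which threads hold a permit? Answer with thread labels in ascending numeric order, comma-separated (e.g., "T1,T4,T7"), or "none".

Step 1: wait(T2) -> count=1 queue=[] holders={T2}
Step 2: wait(T3) -> count=0 queue=[] holders={T2,T3}
Step 3: wait(T1) -> count=0 queue=[T1] holders={T2,T3}
Step 4: signal(T2) -> count=0 queue=[] holders={T1,T3}
Step 5: wait(T2) -> count=0 queue=[T2] holders={T1,T3}
Step 6: signal(T3) -> count=0 queue=[] holders={T1,T2}
Step 7: wait(T3) -> count=0 queue=[T3] holders={T1,T2}
Step 8: signal(T1) -> count=0 queue=[] holders={T2,T3}
Step 9: wait(T1) -> count=0 queue=[T1] holders={T2,T3}
Step 10: signal(T2) -> count=0 queue=[] holders={T1,T3}
Step 11: wait(T2) -> count=0 queue=[T2] holders={T1,T3}
Step 12: signal(T1) -> count=0 queue=[] holders={T2,T3}
Step 13: wait(T1) -> count=0 queue=[T1] holders={T2,T3}
Step 14: signal(T3) -> count=0 queue=[] holders={T1,T2}
Step 15: wait(T3) -> count=0 queue=[T3] holders={T1,T2}
Step 16: signal(T2) -> count=0 queue=[] holders={T1,T3}
Step 17: signal(T1) -> count=1 queue=[] holders={T3}
Step 18: wait(T2) -> count=0 queue=[] holders={T2,T3}
Final holders: T2,T3

Answer: T2,T3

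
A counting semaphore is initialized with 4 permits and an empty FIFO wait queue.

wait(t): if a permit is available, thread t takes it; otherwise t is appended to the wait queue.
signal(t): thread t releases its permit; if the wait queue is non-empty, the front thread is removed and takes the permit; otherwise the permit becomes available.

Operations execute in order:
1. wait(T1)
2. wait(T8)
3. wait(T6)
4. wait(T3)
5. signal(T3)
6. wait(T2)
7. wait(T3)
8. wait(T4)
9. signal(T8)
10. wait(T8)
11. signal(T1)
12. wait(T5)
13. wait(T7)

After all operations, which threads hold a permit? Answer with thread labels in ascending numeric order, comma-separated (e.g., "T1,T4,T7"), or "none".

Answer: T2,T3,T4,T6

Derivation:
Step 1: wait(T1) -> count=3 queue=[] holders={T1}
Step 2: wait(T8) -> count=2 queue=[] holders={T1,T8}
Step 3: wait(T6) -> count=1 queue=[] holders={T1,T6,T8}
Step 4: wait(T3) -> count=0 queue=[] holders={T1,T3,T6,T8}
Step 5: signal(T3) -> count=1 queue=[] holders={T1,T6,T8}
Step 6: wait(T2) -> count=0 queue=[] holders={T1,T2,T6,T8}
Step 7: wait(T3) -> count=0 queue=[T3] holders={T1,T2,T6,T8}
Step 8: wait(T4) -> count=0 queue=[T3,T4] holders={T1,T2,T6,T8}
Step 9: signal(T8) -> count=0 queue=[T4] holders={T1,T2,T3,T6}
Step 10: wait(T8) -> count=0 queue=[T4,T8] holders={T1,T2,T3,T6}
Step 11: signal(T1) -> count=0 queue=[T8] holders={T2,T3,T4,T6}
Step 12: wait(T5) -> count=0 queue=[T8,T5] holders={T2,T3,T4,T6}
Step 13: wait(T7) -> count=0 queue=[T8,T5,T7] holders={T2,T3,T4,T6}
Final holders: T2,T3,T4,T6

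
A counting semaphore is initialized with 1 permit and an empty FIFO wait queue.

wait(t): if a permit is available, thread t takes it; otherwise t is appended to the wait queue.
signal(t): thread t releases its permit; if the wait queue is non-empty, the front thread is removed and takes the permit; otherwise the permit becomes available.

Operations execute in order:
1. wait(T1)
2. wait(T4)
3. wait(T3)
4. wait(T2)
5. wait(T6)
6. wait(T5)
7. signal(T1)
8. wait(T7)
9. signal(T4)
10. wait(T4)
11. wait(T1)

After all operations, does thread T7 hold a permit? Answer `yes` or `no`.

Answer: no

Derivation:
Step 1: wait(T1) -> count=0 queue=[] holders={T1}
Step 2: wait(T4) -> count=0 queue=[T4] holders={T1}
Step 3: wait(T3) -> count=0 queue=[T4,T3] holders={T1}
Step 4: wait(T2) -> count=0 queue=[T4,T3,T2] holders={T1}
Step 5: wait(T6) -> count=0 queue=[T4,T3,T2,T6] holders={T1}
Step 6: wait(T5) -> count=0 queue=[T4,T3,T2,T6,T5] holders={T1}
Step 7: signal(T1) -> count=0 queue=[T3,T2,T6,T5] holders={T4}
Step 8: wait(T7) -> count=0 queue=[T3,T2,T6,T5,T7] holders={T4}
Step 9: signal(T4) -> count=0 queue=[T2,T6,T5,T7] holders={T3}
Step 10: wait(T4) -> count=0 queue=[T2,T6,T5,T7,T4] holders={T3}
Step 11: wait(T1) -> count=0 queue=[T2,T6,T5,T7,T4,T1] holders={T3}
Final holders: {T3} -> T7 not in holders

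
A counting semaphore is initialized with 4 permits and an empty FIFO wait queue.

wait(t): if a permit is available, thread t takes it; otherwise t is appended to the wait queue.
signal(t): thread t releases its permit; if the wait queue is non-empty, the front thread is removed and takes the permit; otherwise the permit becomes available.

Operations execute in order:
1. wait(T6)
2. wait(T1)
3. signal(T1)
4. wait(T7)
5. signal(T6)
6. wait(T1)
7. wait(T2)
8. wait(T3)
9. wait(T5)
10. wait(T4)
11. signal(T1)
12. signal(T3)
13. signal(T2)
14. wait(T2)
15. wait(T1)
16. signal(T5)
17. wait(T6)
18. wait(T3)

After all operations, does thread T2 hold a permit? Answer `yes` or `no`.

Step 1: wait(T6) -> count=3 queue=[] holders={T6}
Step 2: wait(T1) -> count=2 queue=[] holders={T1,T6}
Step 3: signal(T1) -> count=3 queue=[] holders={T6}
Step 4: wait(T7) -> count=2 queue=[] holders={T6,T7}
Step 5: signal(T6) -> count=3 queue=[] holders={T7}
Step 6: wait(T1) -> count=2 queue=[] holders={T1,T7}
Step 7: wait(T2) -> count=1 queue=[] holders={T1,T2,T7}
Step 8: wait(T3) -> count=0 queue=[] holders={T1,T2,T3,T7}
Step 9: wait(T5) -> count=0 queue=[T5] holders={T1,T2,T3,T7}
Step 10: wait(T4) -> count=0 queue=[T5,T4] holders={T1,T2,T3,T7}
Step 11: signal(T1) -> count=0 queue=[T4] holders={T2,T3,T5,T7}
Step 12: signal(T3) -> count=0 queue=[] holders={T2,T4,T5,T7}
Step 13: signal(T2) -> count=1 queue=[] holders={T4,T5,T7}
Step 14: wait(T2) -> count=0 queue=[] holders={T2,T4,T5,T7}
Step 15: wait(T1) -> count=0 queue=[T1] holders={T2,T4,T5,T7}
Step 16: signal(T5) -> count=0 queue=[] holders={T1,T2,T4,T7}
Step 17: wait(T6) -> count=0 queue=[T6] holders={T1,T2,T4,T7}
Step 18: wait(T3) -> count=0 queue=[T6,T3] holders={T1,T2,T4,T7}
Final holders: {T1,T2,T4,T7} -> T2 in holders

Answer: yes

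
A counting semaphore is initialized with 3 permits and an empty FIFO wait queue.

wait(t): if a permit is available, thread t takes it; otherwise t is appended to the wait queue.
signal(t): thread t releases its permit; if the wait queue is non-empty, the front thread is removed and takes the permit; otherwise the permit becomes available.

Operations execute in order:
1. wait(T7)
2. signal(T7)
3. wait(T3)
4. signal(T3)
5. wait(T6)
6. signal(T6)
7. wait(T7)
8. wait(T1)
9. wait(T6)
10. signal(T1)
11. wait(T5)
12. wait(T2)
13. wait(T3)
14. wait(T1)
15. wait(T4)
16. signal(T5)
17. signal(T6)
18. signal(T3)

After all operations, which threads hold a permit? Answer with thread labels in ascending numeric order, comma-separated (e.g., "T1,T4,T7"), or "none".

Answer: T1,T2,T7

Derivation:
Step 1: wait(T7) -> count=2 queue=[] holders={T7}
Step 2: signal(T7) -> count=3 queue=[] holders={none}
Step 3: wait(T3) -> count=2 queue=[] holders={T3}
Step 4: signal(T3) -> count=3 queue=[] holders={none}
Step 5: wait(T6) -> count=2 queue=[] holders={T6}
Step 6: signal(T6) -> count=3 queue=[] holders={none}
Step 7: wait(T7) -> count=2 queue=[] holders={T7}
Step 8: wait(T1) -> count=1 queue=[] holders={T1,T7}
Step 9: wait(T6) -> count=0 queue=[] holders={T1,T6,T7}
Step 10: signal(T1) -> count=1 queue=[] holders={T6,T7}
Step 11: wait(T5) -> count=0 queue=[] holders={T5,T6,T7}
Step 12: wait(T2) -> count=0 queue=[T2] holders={T5,T6,T7}
Step 13: wait(T3) -> count=0 queue=[T2,T3] holders={T5,T6,T7}
Step 14: wait(T1) -> count=0 queue=[T2,T3,T1] holders={T5,T6,T7}
Step 15: wait(T4) -> count=0 queue=[T2,T3,T1,T4] holders={T5,T6,T7}
Step 16: signal(T5) -> count=0 queue=[T3,T1,T4] holders={T2,T6,T7}
Step 17: signal(T6) -> count=0 queue=[T1,T4] holders={T2,T3,T7}
Step 18: signal(T3) -> count=0 queue=[T4] holders={T1,T2,T7}
Final holders: T1,T2,T7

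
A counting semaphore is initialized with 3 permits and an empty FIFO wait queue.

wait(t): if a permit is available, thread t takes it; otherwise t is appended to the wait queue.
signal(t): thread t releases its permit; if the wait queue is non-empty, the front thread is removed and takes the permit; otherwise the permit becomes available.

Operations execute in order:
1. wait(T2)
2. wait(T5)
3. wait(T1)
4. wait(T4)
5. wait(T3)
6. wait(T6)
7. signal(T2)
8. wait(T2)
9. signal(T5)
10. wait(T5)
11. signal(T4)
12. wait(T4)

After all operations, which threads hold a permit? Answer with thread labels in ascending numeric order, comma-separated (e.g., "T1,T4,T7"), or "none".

Answer: T1,T3,T6

Derivation:
Step 1: wait(T2) -> count=2 queue=[] holders={T2}
Step 2: wait(T5) -> count=1 queue=[] holders={T2,T5}
Step 3: wait(T1) -> count=0 queue=[] holders={T1,T2,T5}
Step 4: wait(T4) -> count=0 queue=[T4] holders={T1,T2,T5}
Step 5: wait(T3) -> count=0 queue=[T4,T3] holders={T1,T2,T5}
Step 6: wait(T6) -> count=0 queue=[T4,T3,T6] holders={T1,T2,T5}
Step 7: signal(T2) -> count=0 queue=[T3,T6] holders={T1,T4,T5}
Step 8: wait(T2) -> count=0 queue=[T3,T6,T2] holders={T1,T4,T5}
Step 9: signal(T5) -> count=0 queue=[T6,T2] holders={T1,T3,T4}
Step 10: wait(T5) -> count=0 queue=[T6,T2,T5] holders={T1,T3,T4}
Step 11: signal(T4) -> count=0 queue=[T2,T5] holders={T1,T3,T6}
Step 12: wait(T4) -> count=0 queue=[T2,T5,T4] holders={T1,T3,T6}
Final holders: T1,T3,T6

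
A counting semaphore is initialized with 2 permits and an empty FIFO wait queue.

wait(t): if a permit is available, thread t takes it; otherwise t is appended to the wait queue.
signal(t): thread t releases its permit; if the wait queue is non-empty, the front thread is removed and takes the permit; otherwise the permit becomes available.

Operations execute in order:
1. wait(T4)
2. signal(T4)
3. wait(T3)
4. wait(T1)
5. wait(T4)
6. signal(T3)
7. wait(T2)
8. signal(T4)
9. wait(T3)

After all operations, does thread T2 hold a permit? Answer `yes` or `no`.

Answer: yes

Derivation:
Step 1: wait(T4) -> count=1 queue=[] holders={T4}
Step 2: signal(T4) -> count=2 queue=[] holders={none}
Step 3: wait(T3) -> count=1 queue=[] holders={T3}
Step 4: wait(T1) -> count=0 queue=[] holders={T1,T3}
Step 5: wait(T4) -> count=0 queue=[T4] holders={T1,T3}
Step 6: signal(T3) -> count=0 queue=[] holders={T1,T4}
Step 7: wait(T2) -> count=0 queue=[T2] holders={T1,T4}
Step 8: signal(T4) -> count=0 queue=[] holders={T1,T2}
Step 9: wait(T3) -> count=0 queue=[T3] holders={T1,T2}
Final holders: {T1,T2} -> T2 in holders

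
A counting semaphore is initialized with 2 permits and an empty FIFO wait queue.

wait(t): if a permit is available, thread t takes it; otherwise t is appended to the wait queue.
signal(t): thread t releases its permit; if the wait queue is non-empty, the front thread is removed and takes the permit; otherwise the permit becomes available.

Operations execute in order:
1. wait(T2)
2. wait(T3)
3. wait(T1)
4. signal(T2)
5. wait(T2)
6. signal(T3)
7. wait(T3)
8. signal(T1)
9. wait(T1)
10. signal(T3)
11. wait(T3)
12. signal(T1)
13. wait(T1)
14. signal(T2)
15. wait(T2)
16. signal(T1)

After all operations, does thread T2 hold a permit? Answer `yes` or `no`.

Answer: yes

Derivation:
Step 1: wait(T2) -> count=1 queue=[] holders={T2}
Step 2: wait(T3) -> count=0 queue=[] holders={T2,T3}
Step 3: wait(T1) -> count=0 queue=[T1] holders={T2,T3}
Step 4: signal(T2) -> count=0 queue=[] holders={T1,T3}
Step 5: wait(T2) -> count=0 queue=[T2] holders={T1,T3}
Step 6: signal(T3) -> count=0 queue=[] holders={T1,T2}
Step 7: wait(T3) -> count=0 queue=[T3] holders={T1,T2}
Step 8: signal(T1) -> count=0 queue=[] holders={T2,T3}
Step 9: wait(T1) -> count=0 queue=[T1] holders={T2,T3}
Step 10: signal(T3) -> count=0 queue=[] holders={T1,T2}
Step 11: wait(T3) -> count=0 queue=[T3] holders={T1,T2}
Step 12: signal(T1) -> count=0 queue=[] holders={T2,T3}
Step 13: wait(T1) -> count=0 queue=[T1] holders={T2,T3}
Step 14: signal(T2) -> count=0 queue=[] holders={T1,T3}
Step 15: wait(T2) -> count=0 queue=[T2] holders={T1,T3}
Step 16: signal(T1) -> count=0 queue=[] holders={T2,T3}
Final holders: {T2,T3} -> T2 in holders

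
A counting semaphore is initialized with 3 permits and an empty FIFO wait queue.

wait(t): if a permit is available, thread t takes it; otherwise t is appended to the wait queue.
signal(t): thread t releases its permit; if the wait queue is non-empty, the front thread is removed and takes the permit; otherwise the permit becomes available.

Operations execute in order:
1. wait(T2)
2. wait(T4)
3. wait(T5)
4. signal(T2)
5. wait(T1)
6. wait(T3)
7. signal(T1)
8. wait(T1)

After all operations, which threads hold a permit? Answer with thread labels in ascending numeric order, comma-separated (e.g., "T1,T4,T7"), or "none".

Step 1: wait(T2) -> count=2 queue=[] holders={T2}
Step 2: wait(T4) -> count=1 queue=[] holders={T2,T4}
Step 3: wait(T5) -> count=0 queue=[] holders={T2,T4,T5}
Step 4: signal(T2) -> count=1 queue=[] holders={T4,T5}
Step 5: wait(T1) -> count=0 queue=[] holders={T1,T4,T5}
Step 6: wait(T3) -> count=0 queue=[T3] holders={T1,T4,T5}
Step 7: signal(T1) -> count=0 queue=[] holders={T3,T4,T5}
Step 8: wait(T1) -> count=0 queue=[T1] holders={T3,T4,T5}
Final holders: T3,T4,T5

Answer: T3,T4,T5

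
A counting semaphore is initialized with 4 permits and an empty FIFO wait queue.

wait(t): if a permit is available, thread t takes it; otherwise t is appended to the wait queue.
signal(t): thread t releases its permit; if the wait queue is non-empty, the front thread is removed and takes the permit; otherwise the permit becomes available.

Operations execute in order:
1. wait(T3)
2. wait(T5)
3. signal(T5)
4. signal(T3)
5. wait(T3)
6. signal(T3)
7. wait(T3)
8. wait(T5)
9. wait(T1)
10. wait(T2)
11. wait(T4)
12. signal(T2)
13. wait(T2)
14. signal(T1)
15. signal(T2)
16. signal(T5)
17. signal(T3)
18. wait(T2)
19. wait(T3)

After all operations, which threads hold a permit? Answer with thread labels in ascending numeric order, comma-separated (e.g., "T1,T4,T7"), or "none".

Answer: T2,T3,T4

Derivation:
Step 1: wait(T3) -> count=3 queue=[] holders={T3}
Step 2: wait(T5) -> count=2 queue=[] holders={T3,T5}
Step 3: signal(T5) -> count=3 queue=[] holders={T3}
Step 4: signal(T3) -> count=4 queue=[] holders={none}
Step 5: wait(T3) -> count=3 queue=[] holders={T3}
Step 6: signal(T3) -> count=4 queue=[] holders={none}
Step 7: wait(T3) -> count=3 queue=[] holders={T3}
Step 8: wait(T5) -> count=2 queue=[] holders={T3,T5}
Step 9: wait(T1) -> count=1 queue=[] holders={T1,T3,T5}
Step 10: wait(T2) -> count=0 queue=[] holders={T1,T2,T3,T5}
Step 11: wait(T4) -> count=0 queue=[T4] holders={T1,T2,T3,T5}
Step 12: signal(T2) -> count=0 queue=[] holders={T1,T3,T4,T5}
Step 13: wait(T2) -> count=0 queue=[T2] holders={T1,T3,T4,T5}
Step 14: signal(T1) -> count=0 queue=[] holders={T2,T3,T4,T5}
Step 15: signal(T2) -> count=1 queue=[] holders={T3,T4,T5}
Step 16: signal(T5) -> count=2 queue=[] holders={T3,T4}
Step 17: signal(T3) -> count=3 queue=[] holders={T4}
Step 18: wait(T2) -> count=2 queue=[] holders={T2,T4}
Step 19: wait(T3) -> count=1 queue=[] holders={T2,T3,T4}
Final holders: T2,T3,T4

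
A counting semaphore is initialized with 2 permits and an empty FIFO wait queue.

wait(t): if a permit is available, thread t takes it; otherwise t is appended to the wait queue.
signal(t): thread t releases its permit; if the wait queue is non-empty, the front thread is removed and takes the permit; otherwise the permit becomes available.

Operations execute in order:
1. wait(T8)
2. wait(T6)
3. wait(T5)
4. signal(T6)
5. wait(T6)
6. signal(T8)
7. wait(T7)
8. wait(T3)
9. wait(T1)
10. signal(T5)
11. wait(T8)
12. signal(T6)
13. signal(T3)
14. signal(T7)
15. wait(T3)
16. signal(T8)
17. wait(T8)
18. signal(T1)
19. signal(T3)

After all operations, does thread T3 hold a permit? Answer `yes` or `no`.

Answer: no

Derivation:
Step 1: wait(T8) -> count=1 queue=[] holders={T8}
Step 2: wait(T6) -> count=0 queue=[] holders={T6,T8}
Step 3: wait(T5) -> count=0 queue=[T5] holders={T6,T8}
Step 4: signal(T6) -> count=0 queue=[] holders={T5,T8}
Step 5: wait(T6) -> count=0 queue=[T6] holders={T5,T8}
Step 6: signal(T8) -> count=0 queue=[] holders={T5,T6}
Step 7: wait(T7) -> count=0 queue=[T7] holders={T5,T6}
Step 8: wait(T3) -> count=0 queue=[T7,T3] holders={T5,T6}
Step 9: wait(T1) -> count=0 queue=[T7,T3,T1] holders={T5,T6}
Step 10: signal(T5) -> count=0 queue=[T3,T1] holders={T6,T7}
Step 11: wait(T8) -> count=0 queue=[T3,T1,T8] holders={T6,T7}
Step 12: signal(T6) -> count=0 queue=[T1,T8] holders={T3,T7}
Step 13: signal(T3) -> count=0 queue=[T8] holders={T1,T7}
Step 14: signal(T7) -> count=0 queue=[] holders={T1,T8}
Step 15: wait(T3) -> count=0 queue=[T3] holders={T1,T8}
Step 16: signal(T8) -> count=0 queue=[] holders={T1,T3}
Step 17: wait(T8) -> count=0 queue=[T8] holders={T1,T3}
Step 18: signal(T1) -> count=0 queue=[] holders={T3,T8}
Step 19: signal(T3) -> count=1 queue=[] holders={T8}
Final holders: {T8} -> T3 not in holders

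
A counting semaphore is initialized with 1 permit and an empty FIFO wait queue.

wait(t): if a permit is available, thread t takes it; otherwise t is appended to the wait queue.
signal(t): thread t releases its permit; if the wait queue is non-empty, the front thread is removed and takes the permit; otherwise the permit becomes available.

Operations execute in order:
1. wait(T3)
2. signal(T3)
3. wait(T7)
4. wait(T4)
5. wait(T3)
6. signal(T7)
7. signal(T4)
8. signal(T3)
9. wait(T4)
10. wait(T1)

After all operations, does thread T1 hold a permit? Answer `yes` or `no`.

Answer: no

Derivation:
Step 1: wait(T3) -> count=0 queue=[] holders={T3}
Step 2: signal(T3) -> count=1 queue=[] holders={none}
Step 3: wait(T7) -> count=0 queue=[] holders={T7}
Step 4: wait(T4) -> count=0 queue=[T4] holders={T7}
Step 5: wait(T3) -> count=0 queue=[T4,T3] holders={T7}
Step 6: signal(T7) -> count=0 queue=[T3] holders={T4}
Step 7: signal(T4) -> count=0 queue=[] holders={T3}
Step 8: signal(T3) -> count=1 queue=[] holders={none}
Step 9: wait(T4) -> count=0 queue=[] holders={T4}
Step 10: wait(T1) -> count=0 queue=[T1] holders={T4}
Final holders: {T4} -> T1 not in holders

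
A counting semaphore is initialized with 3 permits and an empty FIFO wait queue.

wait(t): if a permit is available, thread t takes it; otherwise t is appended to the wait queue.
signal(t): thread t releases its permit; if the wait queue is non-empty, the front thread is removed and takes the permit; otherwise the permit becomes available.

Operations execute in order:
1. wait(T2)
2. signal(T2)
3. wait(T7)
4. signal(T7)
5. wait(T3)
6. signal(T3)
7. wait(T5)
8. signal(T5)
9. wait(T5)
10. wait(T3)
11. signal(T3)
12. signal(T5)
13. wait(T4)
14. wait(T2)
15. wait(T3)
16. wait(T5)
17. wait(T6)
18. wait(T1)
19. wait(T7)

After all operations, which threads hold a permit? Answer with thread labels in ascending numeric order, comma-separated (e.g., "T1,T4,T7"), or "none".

Answer: T2,T3,T4

Derivation:
Step 1: wait(T2) -> count=2 queue=[] holders={T2}
Step 2: signal(T2) -> count=3 queue=[] holders={none}
Step 3: wait(T7) -> count=2 queue=[] holders={T7}
Step 4: signal(T7) -> count=3 queue=[] holders={none}
Step 5: wait(T3) -> count=2 queue=[] holders={T3}
Step 6: signal(T3) -> count=3 queue=[] holders={none}
Step 7: wait(T5) -> count=2 queue=[] holders={T5}
Step 8: signal(T5) -> count=3 queue=[] holders={none}
Step 9: wait(T5) -> count=2 queue=[] holders={T5}
Step 10: wait(T3) -> count=1 queue=[] holders={T3,T5}
Step 11: signal(T3) -> count=2 queue=[] holders={T5}
Step 12: signal(T5) -> count=3 queue=[] holders={none}
Step 13: wait(T4) -> count=2 queue=[] holders={T4}
Step 14: wait(T2) -> count=1 queue=[] holders={T2,T4}
Step 15: wait(T3) -> count=0 queue=[] holders={T2,T3,T4}
Step 16: wait(T5) -> count=0 queue=[T5] holders={T2,T3,T4}
Step 17: wait(T6) -> count=0 queue=[T5,T6] holders={T2,T3,T4}
Step 18: wait(T1) -> count=0 queue=[T5,T6,T1] holders={T2,T3,T4}
Step 19: wait(T7) -> count=0 queue=[T5,T6,T1,T7] holders={T2,T3,T4}
Final holders: T2,T3,T4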